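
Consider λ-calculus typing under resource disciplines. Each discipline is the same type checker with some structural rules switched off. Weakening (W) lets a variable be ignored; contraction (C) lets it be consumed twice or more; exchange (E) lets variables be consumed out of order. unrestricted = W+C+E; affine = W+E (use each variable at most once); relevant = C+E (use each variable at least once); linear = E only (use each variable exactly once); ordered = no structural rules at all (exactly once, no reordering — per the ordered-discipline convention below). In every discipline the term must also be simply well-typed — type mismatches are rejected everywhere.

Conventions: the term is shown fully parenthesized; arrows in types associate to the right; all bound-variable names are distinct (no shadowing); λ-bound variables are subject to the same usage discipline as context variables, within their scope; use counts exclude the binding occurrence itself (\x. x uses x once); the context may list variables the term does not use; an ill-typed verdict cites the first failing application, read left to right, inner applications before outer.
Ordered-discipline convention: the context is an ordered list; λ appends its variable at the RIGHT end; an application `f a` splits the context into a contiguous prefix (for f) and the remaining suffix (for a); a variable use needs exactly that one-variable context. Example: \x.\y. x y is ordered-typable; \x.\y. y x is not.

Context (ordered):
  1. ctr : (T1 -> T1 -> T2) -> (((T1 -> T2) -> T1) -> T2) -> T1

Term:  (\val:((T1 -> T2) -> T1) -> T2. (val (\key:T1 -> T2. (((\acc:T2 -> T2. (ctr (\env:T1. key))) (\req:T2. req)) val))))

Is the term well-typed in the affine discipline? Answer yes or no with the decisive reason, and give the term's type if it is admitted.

no — needs contraction — val ×2
use counts: ctr ×1, val [bound] ×2, key [bound] ×1, acc [bound] ×0, env [bound] ×0, req [bound] ×1
left-to-right use order: val, ctr, key, req, val
typing: well-typed — term : (((T1 -> T2) -> T1) -> T2) -> T2
across the five disciplines: ordered ✗, linear ✗, affine ✗, relevant ✗, unrestricted ✓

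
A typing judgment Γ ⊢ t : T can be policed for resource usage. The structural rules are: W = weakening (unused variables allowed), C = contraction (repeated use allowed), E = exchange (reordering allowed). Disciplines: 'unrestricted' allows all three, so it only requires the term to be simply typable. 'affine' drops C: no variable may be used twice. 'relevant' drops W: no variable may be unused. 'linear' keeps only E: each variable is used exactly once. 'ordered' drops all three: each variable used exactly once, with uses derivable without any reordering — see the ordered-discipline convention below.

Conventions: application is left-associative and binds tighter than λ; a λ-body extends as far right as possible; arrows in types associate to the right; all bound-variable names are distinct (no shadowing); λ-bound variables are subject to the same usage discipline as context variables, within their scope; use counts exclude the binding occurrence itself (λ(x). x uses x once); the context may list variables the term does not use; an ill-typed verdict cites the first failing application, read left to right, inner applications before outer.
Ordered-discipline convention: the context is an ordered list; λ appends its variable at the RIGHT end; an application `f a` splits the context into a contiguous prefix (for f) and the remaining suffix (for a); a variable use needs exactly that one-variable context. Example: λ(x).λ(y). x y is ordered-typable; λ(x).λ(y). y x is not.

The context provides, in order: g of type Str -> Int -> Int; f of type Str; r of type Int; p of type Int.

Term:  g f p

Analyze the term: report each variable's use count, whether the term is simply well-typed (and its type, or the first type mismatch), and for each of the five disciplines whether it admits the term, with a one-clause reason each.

counts: g: 1; f: 1; r: 0; p: 1
use order (left to right): g, f, p
typing: the term checks, with type Int
ordered: ✗, unused: r — weakening required
linear: ✗, unused: r — weakening required
affine: ✓, at most one use each (g, f, r, p)
relevant: ✗, unused: r — weakening required
unrestricted: ✓, typability at Int is all that's needed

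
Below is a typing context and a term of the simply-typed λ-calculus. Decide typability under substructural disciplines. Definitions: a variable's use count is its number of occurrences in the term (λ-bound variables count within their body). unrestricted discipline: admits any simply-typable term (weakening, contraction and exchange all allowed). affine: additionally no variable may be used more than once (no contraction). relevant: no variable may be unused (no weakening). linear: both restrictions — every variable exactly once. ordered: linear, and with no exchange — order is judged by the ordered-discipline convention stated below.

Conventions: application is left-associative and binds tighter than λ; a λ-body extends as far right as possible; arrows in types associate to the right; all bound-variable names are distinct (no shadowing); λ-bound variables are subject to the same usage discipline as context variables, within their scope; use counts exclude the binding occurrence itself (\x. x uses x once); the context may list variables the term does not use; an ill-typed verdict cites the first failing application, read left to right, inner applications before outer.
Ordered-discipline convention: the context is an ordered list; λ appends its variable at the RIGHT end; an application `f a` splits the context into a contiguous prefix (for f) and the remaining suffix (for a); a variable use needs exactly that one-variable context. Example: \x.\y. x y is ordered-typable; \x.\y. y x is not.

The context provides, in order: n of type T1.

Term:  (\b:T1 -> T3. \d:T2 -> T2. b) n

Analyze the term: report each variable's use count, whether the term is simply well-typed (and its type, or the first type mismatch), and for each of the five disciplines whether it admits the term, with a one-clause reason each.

usage: n: 1, b [bound]: 1, d [bound]: 0
use order (left to right): b, n
typing: ill-typed: an application expects T1 -> T3 but receives T1
ordered ✗ (not simply typable)
linear ✗ (fails simple typing)
affine ✗ (a type mismatch blocks all five)
relevant ✗ (the type mismatch rejects it)
unrestricted ✗ (not simply typable)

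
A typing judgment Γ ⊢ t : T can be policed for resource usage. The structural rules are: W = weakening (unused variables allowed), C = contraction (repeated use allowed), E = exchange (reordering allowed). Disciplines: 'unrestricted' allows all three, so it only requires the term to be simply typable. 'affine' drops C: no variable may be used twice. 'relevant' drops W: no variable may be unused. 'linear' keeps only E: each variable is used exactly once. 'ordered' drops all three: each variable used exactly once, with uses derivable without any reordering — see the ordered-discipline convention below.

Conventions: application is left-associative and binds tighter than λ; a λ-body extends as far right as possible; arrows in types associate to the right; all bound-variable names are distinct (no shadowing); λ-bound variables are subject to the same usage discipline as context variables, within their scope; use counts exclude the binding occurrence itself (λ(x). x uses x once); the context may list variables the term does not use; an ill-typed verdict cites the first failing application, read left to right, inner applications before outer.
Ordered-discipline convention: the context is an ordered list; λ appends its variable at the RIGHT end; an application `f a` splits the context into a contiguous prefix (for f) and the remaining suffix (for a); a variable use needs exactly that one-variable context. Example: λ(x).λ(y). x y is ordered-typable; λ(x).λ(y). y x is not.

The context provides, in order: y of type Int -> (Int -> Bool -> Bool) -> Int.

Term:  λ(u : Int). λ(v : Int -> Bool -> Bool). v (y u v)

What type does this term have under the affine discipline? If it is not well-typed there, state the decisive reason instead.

not well-typed under affine — v ×2 used more than once (contraction)
usage: y: 1; u (λ-bound): 1; v (λ-bound): 2
order of uses: v, y, u, v
typing: well-typed at Int -> (Int -> Bool -> Bool) -> Bool -> Bool
summary: ordered ✗, linear ✗, affine ✗, relevant ✓, unrestricted ✓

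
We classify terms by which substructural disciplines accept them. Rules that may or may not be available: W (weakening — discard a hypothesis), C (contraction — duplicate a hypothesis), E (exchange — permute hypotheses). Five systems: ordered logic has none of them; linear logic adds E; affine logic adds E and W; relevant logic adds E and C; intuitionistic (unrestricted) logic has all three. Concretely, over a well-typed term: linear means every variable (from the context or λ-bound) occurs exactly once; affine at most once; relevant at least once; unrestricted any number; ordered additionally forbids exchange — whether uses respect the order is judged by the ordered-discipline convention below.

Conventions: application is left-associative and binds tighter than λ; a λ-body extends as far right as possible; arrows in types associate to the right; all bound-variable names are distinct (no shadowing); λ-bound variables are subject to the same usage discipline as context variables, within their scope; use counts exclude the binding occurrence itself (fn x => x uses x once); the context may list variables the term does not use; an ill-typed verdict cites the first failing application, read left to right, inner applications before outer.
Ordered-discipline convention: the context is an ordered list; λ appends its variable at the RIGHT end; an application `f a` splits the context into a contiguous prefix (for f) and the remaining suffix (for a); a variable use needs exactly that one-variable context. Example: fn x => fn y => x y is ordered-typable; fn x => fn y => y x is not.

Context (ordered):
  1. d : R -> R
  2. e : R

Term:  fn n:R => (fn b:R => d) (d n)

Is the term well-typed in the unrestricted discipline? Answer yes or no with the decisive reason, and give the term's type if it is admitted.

yes — type-checks (R -> R -> R) and nothing is barred; term : R -> R -> R
usage: d ×2; e ×0; n [bound] ×1; b [bound] ×0
order of uses: d, d, n
typing: the term checks, with type R -> R -> R
per-discipline verdicts: ordered ✗, linear ✗, affine ✗, relevant ✗, unrestricted ✓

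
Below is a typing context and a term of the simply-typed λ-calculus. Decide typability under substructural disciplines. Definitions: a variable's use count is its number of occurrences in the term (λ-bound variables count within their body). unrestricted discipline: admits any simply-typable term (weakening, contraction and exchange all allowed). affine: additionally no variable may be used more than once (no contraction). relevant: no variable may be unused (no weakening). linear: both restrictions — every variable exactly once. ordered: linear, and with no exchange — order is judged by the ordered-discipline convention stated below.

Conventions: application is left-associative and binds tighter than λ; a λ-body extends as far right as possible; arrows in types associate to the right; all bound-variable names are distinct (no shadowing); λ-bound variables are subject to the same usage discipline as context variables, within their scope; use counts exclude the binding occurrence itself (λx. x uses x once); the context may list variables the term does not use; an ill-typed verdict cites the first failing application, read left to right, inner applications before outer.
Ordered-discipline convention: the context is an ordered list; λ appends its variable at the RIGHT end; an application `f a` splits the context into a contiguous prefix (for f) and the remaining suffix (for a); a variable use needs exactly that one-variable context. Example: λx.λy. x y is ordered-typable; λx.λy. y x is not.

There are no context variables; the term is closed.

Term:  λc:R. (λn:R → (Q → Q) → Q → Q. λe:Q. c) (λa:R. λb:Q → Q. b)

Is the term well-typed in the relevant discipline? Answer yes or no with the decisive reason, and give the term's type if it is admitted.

no — unused: n, e, a — weakening required
counts: c (λ-bound): 1, n (λ-bound): 0, e (λ-bound): 0, a (λ-bound): 0, b (λ-bound): 1
left-to-right use order: c, b
typing: well-typed at R → Q → R
all disciplines: ordered ✗ | linear ✗ | affine ✓ | relevant ✗ | unrestricted ✓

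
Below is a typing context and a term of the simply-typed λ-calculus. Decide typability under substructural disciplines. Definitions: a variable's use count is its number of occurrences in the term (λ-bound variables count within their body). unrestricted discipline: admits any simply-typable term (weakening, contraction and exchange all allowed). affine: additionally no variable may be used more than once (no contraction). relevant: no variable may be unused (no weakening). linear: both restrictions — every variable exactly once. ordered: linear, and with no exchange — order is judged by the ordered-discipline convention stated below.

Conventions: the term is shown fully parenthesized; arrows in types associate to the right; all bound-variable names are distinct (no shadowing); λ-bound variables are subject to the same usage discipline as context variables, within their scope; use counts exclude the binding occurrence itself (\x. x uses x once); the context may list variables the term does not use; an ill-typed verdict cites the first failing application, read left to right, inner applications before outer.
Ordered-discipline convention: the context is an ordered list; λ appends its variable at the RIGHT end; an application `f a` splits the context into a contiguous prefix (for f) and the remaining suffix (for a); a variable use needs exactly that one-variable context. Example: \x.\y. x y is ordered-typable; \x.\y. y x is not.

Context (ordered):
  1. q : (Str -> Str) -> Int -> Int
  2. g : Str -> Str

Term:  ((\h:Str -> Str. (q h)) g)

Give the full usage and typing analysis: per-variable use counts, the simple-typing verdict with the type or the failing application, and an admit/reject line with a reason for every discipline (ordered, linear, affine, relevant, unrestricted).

counts: q=1; g=1; h [bound]=1
uses in reading order: q, h, g
typing: well-typed at Int -> Int
ordered ✓ (one use each (q, g, h); ordered split holds)
linear ✓ (exactly-once usage across q, g, h)
affine ✓ (no duplicate uses among q, g, h)
relevant ✓ (every one of q, g, h appears)
unrestricted ✓ (simply typable at Int -> Int; W, C, E all held)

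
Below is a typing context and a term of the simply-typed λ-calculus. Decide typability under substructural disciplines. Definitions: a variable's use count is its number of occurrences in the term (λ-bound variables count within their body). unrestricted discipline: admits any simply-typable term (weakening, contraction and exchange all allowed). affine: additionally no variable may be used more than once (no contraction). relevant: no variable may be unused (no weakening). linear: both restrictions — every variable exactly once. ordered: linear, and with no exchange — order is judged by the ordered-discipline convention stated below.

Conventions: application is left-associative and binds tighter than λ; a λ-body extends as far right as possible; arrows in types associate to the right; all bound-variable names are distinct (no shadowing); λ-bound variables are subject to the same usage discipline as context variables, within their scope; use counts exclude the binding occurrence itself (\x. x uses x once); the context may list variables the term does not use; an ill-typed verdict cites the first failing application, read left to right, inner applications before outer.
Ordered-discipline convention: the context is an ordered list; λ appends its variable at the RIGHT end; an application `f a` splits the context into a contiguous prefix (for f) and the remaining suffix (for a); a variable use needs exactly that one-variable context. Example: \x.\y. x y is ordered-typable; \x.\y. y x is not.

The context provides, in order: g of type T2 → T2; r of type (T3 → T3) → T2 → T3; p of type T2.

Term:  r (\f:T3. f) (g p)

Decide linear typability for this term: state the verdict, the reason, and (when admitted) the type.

yes — exactly-once usage across g, r, p, f; term : T3
counts: g ×1; r ×1; p ×1; f [bound] ×1
order of uses: r, f, g, p
typing: ✓ — T3
summary: ordered ✗ | linear ✓ | affine ✓ | relevant ✓ | unrestricted ✓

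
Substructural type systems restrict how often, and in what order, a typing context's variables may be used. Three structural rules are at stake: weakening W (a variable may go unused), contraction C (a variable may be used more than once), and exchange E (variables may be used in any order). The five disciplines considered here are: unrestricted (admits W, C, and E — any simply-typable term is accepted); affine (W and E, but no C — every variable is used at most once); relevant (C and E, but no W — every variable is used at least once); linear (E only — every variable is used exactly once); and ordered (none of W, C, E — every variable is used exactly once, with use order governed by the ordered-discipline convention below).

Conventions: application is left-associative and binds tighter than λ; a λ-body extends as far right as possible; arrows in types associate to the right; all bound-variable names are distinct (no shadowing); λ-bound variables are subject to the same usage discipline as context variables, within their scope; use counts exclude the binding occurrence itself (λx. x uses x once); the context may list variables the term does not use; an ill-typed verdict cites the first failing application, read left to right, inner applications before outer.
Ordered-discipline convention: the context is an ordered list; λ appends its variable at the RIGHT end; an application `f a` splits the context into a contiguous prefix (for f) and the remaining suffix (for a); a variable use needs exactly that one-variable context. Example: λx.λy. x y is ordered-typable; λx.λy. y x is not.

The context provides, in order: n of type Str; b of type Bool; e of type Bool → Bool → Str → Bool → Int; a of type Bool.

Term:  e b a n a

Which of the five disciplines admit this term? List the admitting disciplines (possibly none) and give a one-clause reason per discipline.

admitted by: relevant, unrestricted
counts: n ×1, b ×1, e ×1, a ×2
order of uses: e, b, a, n, a
typing: ✓ — Int
ordered: ✗ — a ×2 used more than once (contraction)
linear: ✗ — a ×2 used more than once (contraction)
affine: ✗ — a ×2 used more than once (contraction)
relevant: ✓ — none of n, b, e, a goes unused
unrestricted: ✓ — typability at Int is all that's needed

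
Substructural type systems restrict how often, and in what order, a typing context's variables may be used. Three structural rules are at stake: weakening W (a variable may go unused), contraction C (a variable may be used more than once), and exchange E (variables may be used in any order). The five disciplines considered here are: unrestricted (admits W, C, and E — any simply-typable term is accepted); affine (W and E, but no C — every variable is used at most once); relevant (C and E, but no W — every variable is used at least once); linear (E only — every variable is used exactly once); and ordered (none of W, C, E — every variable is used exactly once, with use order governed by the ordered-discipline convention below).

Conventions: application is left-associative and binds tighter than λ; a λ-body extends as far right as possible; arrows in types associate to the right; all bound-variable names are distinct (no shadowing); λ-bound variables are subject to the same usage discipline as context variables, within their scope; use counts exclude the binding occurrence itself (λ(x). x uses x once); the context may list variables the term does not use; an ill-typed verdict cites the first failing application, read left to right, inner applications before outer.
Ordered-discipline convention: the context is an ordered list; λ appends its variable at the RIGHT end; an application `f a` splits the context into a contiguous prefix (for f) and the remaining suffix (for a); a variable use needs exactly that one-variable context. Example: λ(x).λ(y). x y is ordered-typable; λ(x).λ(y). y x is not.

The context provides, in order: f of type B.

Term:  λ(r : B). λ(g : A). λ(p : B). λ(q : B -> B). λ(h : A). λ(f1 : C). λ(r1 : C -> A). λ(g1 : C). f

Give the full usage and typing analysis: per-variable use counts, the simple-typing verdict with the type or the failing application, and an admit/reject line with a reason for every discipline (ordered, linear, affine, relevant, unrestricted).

use counts: f: 1×; r (bound): 0×; g (bound): 0×; p (bound): 0×; q (bound): 0×; h (bound): 0×; f1 (bound): 0×; r1 (bound): 0×; g1 (bound): 0×
order of uses: f
typing: ✓ — B -> A -> B -> (B -> B) -> A -> C -> (C -> A) -> C -> B
ordered ✗ (r, g, p, q, h, f1, r1, g1 left unused)
linear ✗ (r, g, p, q, h, f1, r1, g1 left unused)
affine ✓ (no duplicate uses among f, r, g, p, q, h, f1, r1, g1)
relevant ✗ (r, g, p, q, h, f1, r1, g1 left unused)
unrestricted ✓ (well-typed at B -> A -> B -> (B -> B) -> A -> C -> (C -> A) -> C -> B; no restrictions here)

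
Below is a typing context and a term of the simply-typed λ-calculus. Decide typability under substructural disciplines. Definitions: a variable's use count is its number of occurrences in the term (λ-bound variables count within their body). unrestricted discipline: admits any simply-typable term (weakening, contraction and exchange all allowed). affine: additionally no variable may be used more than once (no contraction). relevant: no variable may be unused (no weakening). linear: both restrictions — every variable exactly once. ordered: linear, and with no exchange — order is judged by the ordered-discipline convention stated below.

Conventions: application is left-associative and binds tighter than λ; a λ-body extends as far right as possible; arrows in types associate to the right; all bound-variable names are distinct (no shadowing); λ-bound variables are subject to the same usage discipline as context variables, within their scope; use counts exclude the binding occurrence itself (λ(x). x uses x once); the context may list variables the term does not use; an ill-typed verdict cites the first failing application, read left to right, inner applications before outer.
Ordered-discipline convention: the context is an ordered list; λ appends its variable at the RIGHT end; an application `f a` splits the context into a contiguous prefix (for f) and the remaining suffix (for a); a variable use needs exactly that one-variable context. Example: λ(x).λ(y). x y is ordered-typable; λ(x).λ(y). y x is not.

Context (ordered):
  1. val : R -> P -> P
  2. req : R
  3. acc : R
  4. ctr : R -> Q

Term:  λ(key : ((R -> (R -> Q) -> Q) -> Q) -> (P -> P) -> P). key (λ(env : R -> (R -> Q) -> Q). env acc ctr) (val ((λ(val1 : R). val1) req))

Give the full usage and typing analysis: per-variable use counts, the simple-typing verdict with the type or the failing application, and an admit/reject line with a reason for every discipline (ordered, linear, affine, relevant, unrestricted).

variable uses: val: 1×, req: 1×, acc: 1×, ctr: 1×, key [bound]: 1×, env [bound]: 1×, val1 [bound]: 1×
uses in reading order: key, env, acc, ctr, val, val1, req
typing: well-typed — term : (((R -> (R -> Q) -> Q) -> Q) -> (P -> P) -> P) -> P
ordered: ✗, no contiguous prefix/suffix split fits key, env, acc, ctr, val, val1, req
linear: ✓, each of val, req, acc, ctr, key, env, val1 used exactly once
affine: ✓, at most one use each (val, req, acc, ctr, key, env, val1)
relevant: ✓, at least one use each (val, req, acc, ctr, key, env, val1)
unrestricted: ✓, type-checks ((((R -> (R -> Q) -> Q) -> Q) -> (P -> P) -> P) -> P) and nothing is barred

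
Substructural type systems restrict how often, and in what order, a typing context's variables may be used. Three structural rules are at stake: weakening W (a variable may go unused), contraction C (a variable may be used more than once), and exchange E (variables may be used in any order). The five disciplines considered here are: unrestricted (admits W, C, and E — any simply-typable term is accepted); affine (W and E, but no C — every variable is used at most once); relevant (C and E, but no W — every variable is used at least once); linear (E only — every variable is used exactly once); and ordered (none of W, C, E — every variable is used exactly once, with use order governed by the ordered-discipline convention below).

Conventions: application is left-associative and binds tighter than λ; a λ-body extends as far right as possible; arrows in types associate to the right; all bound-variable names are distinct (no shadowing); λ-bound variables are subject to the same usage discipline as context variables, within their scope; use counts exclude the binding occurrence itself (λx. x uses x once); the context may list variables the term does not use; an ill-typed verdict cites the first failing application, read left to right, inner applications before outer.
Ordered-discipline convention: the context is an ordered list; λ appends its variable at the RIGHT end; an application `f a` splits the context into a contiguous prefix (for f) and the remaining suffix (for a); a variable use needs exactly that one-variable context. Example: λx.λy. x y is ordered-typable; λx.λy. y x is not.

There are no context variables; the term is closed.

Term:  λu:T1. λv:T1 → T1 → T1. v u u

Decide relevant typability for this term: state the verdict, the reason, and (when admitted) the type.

yes — u, v: all used, weakening unneeded; term : T1 → (T1 → T1 → T1) → T1
counts: u (bound): 2; v (bound): 1
use order (left to right): v, u, u
typing: well-typed — term : T1 → (T1 → T1 → T1) → T1
all disciplines: ordered ✗, linear ✗, affine ✗, relevant ✓, unrestricted ✓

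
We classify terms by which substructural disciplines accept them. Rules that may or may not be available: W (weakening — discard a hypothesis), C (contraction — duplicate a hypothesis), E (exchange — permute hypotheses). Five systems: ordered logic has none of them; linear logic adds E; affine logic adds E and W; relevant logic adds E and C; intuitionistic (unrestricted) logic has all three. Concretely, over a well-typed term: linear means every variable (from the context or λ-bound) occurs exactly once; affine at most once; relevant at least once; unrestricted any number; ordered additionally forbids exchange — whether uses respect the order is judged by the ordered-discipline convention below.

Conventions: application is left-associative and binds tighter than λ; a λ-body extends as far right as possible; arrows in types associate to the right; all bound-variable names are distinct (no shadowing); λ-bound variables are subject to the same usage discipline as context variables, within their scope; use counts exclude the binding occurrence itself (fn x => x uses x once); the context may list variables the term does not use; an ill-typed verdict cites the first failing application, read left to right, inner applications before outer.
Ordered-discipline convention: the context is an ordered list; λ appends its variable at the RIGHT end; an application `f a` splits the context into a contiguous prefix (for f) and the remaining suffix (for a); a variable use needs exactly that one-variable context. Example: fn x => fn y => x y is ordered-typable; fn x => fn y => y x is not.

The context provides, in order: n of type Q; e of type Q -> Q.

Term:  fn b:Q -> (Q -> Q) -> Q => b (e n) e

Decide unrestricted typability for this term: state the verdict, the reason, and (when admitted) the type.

yes — typability at (Q -> (Q -> Q) -> Q) -> Q is all that's needed; term : (Q -> (Q -> Q) -> Q) -> Q
use counts: n: 1, e: 2, b (bound): 1
left-to-right use order: b, e, n, e
typing: the term checks, with type (Q -> (Q -> Q) -> Q) -> Q
summary: ordered ✗; linear ✗; affine ✗; relevant ✓; unrestricted ✓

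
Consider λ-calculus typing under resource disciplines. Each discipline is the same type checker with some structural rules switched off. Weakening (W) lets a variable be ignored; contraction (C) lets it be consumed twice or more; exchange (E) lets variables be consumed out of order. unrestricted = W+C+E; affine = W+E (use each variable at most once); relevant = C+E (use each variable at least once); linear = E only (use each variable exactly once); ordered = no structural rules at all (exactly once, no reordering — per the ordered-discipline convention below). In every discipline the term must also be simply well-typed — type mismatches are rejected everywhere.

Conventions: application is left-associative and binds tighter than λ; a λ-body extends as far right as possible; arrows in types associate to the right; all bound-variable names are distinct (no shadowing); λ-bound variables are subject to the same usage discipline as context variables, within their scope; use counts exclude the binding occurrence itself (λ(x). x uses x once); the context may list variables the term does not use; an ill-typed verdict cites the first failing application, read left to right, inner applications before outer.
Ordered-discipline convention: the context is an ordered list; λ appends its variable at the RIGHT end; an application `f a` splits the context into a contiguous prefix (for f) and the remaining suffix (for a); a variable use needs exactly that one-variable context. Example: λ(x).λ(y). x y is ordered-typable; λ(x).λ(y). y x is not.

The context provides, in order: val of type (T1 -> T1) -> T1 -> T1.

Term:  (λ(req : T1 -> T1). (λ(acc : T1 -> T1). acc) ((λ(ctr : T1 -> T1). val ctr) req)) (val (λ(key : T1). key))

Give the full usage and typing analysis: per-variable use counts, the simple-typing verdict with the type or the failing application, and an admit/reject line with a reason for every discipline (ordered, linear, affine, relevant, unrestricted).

counts: val: 2; req (bound): 1; acc (bound): 1; ctr (bound): 1; key (bound): 1
use order (left to right): acc, val, ctr, req, val, key
typing: well-typed — term : T1 -> T1
ordered: ✗, uses contraction: val ×2
linear: ✗, uses contraction: val ×2
affine: ✗, uses contraction: val ×2
relevant: ✓, none of val, req, acc, ctr, key goes unused
unrestricted: ✓, simply typable at T1 -> T1; W, C, E all held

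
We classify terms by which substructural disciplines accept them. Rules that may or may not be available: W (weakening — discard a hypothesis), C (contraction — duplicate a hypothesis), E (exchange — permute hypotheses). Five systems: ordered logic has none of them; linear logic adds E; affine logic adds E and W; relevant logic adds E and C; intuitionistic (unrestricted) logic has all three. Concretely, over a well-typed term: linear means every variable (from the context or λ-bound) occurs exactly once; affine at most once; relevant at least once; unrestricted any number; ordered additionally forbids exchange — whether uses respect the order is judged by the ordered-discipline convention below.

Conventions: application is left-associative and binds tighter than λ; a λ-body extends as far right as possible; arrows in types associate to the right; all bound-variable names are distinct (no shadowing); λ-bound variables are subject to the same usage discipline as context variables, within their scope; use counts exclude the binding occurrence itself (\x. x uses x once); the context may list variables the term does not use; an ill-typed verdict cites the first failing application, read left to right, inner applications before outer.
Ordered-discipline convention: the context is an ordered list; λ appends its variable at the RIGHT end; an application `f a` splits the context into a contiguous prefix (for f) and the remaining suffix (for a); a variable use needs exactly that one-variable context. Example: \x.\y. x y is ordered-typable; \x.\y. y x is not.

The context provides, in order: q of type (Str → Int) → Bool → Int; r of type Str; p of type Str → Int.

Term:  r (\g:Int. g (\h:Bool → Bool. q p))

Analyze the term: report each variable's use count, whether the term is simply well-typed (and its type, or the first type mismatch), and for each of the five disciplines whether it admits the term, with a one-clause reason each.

counts: q: 1×, r: 1×, p: 1×, g (λ-bound): 1×, h (λ-bound): 0×
left-to-right use order: r, g, q, p
typing: ill-typed: can't apply a value of type Int
ordered: ✗ — fails simple typing
linear: ✗ — a type mismatch blocks all five
affine: ✗ — the type mismatch rejects it
relevant: ✗ — not simply typable
unrestricted: ✗ — fails simple typing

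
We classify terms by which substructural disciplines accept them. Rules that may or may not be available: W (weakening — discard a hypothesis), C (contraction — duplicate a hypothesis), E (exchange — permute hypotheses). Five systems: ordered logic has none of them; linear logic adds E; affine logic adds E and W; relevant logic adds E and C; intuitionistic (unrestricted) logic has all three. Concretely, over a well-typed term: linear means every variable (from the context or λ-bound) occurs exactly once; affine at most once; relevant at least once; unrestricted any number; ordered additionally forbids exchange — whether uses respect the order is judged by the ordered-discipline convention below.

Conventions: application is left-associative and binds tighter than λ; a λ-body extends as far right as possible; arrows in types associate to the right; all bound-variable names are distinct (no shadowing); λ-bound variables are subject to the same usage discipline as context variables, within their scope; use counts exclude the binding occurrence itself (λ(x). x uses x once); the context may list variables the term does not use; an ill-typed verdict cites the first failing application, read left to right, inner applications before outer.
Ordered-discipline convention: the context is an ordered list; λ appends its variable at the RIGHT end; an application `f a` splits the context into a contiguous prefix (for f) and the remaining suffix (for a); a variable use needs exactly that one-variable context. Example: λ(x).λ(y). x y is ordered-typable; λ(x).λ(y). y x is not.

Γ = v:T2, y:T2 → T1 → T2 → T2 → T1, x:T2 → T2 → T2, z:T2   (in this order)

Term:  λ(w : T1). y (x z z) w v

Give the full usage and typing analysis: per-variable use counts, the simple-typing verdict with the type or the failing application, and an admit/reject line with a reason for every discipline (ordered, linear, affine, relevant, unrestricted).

usage: v ×1, y ×1, x ×1, z ×2, w (λ-bound) ×1
left-to-right use order: y, x, z, z, w, v
typing: ✓ — T1 → T2 → T1
ordered ✗ (z ×2 used more than once (contraction))
linear ✗ (z ×2 used more than once (contraction))
affine ✗ (z ×2 used more than once (contraction))
relevant ✓ (every one of v, y, x, z, w appears)
unrestricted ✓ (typability at T1 → T2 → T1 is all that's needed)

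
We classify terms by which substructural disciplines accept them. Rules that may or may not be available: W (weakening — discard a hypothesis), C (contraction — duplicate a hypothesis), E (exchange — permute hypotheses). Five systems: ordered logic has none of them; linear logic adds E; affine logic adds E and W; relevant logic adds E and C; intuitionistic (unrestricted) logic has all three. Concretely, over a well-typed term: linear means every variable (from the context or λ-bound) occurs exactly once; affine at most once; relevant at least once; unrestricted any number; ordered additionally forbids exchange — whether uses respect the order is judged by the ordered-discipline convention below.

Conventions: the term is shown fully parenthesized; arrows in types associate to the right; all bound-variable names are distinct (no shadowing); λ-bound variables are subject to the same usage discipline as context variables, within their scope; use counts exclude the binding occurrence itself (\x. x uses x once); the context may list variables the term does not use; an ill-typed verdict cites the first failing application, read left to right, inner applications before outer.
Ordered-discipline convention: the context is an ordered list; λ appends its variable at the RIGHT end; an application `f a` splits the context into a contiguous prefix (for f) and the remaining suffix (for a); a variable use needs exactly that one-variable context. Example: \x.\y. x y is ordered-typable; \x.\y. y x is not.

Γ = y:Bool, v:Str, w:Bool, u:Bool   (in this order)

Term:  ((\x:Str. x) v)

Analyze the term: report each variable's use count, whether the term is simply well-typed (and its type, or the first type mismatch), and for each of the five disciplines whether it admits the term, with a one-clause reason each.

counts: y: 0, v: 1, w: 0, u: 0, x (bound): 1
uses in reading order: x, v
typing: well-typed — term : Str
ordered: ✗, y, w, u left unused
linear: ✗, y, w, u left unused
affine: ✓, y, v, w, u, x: no repeats, contraction unneeded
relevant: ✗, y, w, u left unused
unrestricted: ✓, simply typable at Str; W, C, E all held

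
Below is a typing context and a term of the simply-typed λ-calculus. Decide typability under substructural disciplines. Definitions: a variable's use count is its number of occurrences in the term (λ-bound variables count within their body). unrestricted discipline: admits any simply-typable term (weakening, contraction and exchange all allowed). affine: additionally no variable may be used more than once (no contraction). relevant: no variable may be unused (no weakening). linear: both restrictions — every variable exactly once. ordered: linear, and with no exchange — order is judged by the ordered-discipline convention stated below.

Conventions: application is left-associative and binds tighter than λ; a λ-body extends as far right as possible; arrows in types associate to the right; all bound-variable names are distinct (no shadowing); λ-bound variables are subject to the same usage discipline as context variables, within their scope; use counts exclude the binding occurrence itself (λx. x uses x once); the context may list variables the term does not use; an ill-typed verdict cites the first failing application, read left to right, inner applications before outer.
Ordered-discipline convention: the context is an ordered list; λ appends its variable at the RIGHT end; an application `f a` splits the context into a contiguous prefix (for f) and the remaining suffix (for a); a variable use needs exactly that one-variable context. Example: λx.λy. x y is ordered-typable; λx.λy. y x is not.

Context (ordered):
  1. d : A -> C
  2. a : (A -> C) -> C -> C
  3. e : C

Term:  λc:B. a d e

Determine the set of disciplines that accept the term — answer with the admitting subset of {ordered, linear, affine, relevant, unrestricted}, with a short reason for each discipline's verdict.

accepted by: affine, unrestricted
usage: d: 1×, a: 1×, e: 1×, c (bound): 0×
uses in reading order: a, d, e
typing: the term checks, with type B -> C
ordered: ✗, unused: c — weakening required
linear: ✗, unused: c — weakening required
affine: ✓, no duplicate uses among d, a, e, c
relevant: ✗, unused: c — weakening required
unrestricted: ✓, well-typed at B -> C; no restrictions here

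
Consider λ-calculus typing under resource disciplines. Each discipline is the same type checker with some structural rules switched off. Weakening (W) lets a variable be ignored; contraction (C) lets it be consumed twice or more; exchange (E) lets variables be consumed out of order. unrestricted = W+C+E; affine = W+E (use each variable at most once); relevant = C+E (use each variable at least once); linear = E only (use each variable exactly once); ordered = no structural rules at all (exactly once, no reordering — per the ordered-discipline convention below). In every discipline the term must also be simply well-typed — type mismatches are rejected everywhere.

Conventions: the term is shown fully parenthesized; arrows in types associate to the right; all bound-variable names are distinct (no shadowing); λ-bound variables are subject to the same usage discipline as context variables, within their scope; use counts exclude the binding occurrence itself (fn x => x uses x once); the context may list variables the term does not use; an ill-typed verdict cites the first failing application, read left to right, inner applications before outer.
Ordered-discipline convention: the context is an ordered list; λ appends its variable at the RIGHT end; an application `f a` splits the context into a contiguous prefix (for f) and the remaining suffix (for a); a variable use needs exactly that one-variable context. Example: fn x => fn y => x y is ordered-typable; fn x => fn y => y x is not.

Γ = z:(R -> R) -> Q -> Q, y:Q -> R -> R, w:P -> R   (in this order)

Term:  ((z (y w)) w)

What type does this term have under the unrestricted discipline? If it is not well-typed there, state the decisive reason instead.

not well-typed under unrestricted — not simply typable
use counts: z: 1, y: 1, w: 2
use order (left to right): z, y, w, w
typing: ill-typed: a function awaiting Q gets P -> R
across the five disciplines: ordered ✗; linear ✗; affine ✗; relevant ✗; unrestricted ✗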